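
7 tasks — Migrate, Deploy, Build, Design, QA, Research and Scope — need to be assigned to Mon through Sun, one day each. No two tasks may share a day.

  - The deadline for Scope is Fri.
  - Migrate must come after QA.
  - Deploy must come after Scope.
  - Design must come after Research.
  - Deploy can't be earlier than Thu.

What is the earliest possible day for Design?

Precedence pushes Design to at least Tue.
Design at Tue is achievable: QA=Fri, Design=Tue, Deploy=Thu, Migrate=Sat, Scope=Wed, Build=Sun, Research=Mon.

Tue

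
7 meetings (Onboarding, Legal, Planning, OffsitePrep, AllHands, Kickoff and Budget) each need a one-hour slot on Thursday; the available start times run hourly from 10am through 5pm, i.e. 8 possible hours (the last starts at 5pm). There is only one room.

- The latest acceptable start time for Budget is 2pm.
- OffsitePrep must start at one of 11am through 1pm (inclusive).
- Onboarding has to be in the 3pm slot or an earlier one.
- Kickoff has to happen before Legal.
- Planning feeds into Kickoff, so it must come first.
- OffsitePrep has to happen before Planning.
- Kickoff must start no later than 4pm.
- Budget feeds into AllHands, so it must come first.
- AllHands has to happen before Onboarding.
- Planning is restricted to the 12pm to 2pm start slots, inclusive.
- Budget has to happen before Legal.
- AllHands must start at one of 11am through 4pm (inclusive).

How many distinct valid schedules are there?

44

Splitting on Onboarding: it can be 12pm (3), 1pm (6), 2pm (9), 3pm (26). Listing each branch's schedules as (Legal, Planning, OffsitePrep, AllHands, Kickoff, Budget):
Onboarding=12pm: (4pm,2pm,1pm,11am,3pm,10am) (5pm,2pm,1pm,11am,3pm,10am) (5pm,2pm,1pm,11am,4pm,10am) — 3.
Onboarding=1pm: (4pm,2pm,11am,12pm,3pm,10am) (4pm,2pm,12pm,11am,3pm,10am) (5pm,2pm,11am,12pm,3pm,10am) (5pm,2pm,11am,12pm,4pm,10am) (5pm,2pm,12pm,11am,3pm,10am) (5pm,2pm,12pm,11am,4pm,10am) — 6.
Onboarding=2pm: (4pm,12pm,11am,1pm,3pm,10am) (4pm,1pm,11am,12pm,3pm,10am) (4pm,1pm,12pm,11am,3pm,10am) (5pm,12pm,11am,1pm,3pm,10am) (5pm,12pm,11am,1pm,4pm,10am) (5pm,1pm,11am,12pm,3pm,10am) (5pm,1pm,11am,12pm,4pm,10am) (5pm,1pm,12pm,11am,3pm,10am) (5pm,1pm,12pm,11am,4pm,10am) — 9.
Onboarding=3pm: (4pm,12pm,11am,1pm,2pm,10am) (4pm,12pm,11am,2pm,1pm,10am) (4pm,1pm,11am,12pm,2pm,10am) (4pm,1pm,12pm,11am,2pm,10am) (5pm,12pm,11am,1pm,2pm,10am) (5pm,12pm,11am,1pm,4pm,10am) (5pm,12pm,11am,2pm,1pm,10am) (5pm,12pm,11am,2pm,4pm,10am) (5pm,12pm,11am,2pm,4pm,1pm) (5pm,1pm,11am,12pm,2pm,10am) (5pm,1pm,11am,12pm,4pm,10am) (5pm,1pm,11am,2pm,4pm,10am) (5pm,1pm,11am,2pm,4pm,12pm) (5pm,1pm,12pm,11am,2pm,10am) (5pm,1pm,12pm,11am,4pm,10am) (5pm,1pm,12pm,2pm,4pm,10am) (5pm,1pm,12pm,2pm,4pm,11am) (5pm,2pm,11am,12pm,4pm,10am) (5pm,2pm,11am,1pm,4pm,10am) (5pm,2pm,11am,1pm,4pm,12pm) (5pm,2pm,12pm,11am,4pm,10am) (5pm,2pm,12pm,1pm,4pm,10am) (5pm,2pm,12pm,1pm,4pm,11am) (5pm,2pm,1pm,11am,4pm,10am) (5pm,2pm,1pm,12pm,4pm,10am) (5pm,2pm,1pm,12pm,4pm,11am) — 26.
Summing: 3 + 6 + 9 + 26 = 44.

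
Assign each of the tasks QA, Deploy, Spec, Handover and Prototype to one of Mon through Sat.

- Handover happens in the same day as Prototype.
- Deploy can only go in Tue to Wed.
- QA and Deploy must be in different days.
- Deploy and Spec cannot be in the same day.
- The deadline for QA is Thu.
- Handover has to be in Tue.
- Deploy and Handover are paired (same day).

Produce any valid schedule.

Spec=Mon, Handover=Tue, QA=Mon, Prototype=Tue, Deploy=Tue

Checking: QA(Mon) != Deploy(Tue); Deploy(Tue) != Spec(Mon); Handover = Prototype = Tue; Deploy = Handover = Tue; Handover=Tue in [Tue,Tue]; Deploy=Tue in [Tue,Wed]; QA=Mon in [Mon,Thu].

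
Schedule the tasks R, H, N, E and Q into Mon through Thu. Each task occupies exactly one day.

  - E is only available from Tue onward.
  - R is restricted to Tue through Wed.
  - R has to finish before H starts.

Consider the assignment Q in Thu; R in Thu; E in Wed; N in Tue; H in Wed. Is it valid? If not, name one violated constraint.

R is restricted to Tue through Wed — violated.
E is only available from Tue onward — holds.
R has to finish before H starts — violated.

No — it violates: R is restricted to Tue through Wed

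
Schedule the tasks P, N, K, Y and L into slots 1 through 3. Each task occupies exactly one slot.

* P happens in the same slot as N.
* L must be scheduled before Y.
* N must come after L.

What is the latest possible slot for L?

Downstream work caps L at 2.
L at 2 is achievable: N=3, Y=3, K=1, L=2, P=3.

2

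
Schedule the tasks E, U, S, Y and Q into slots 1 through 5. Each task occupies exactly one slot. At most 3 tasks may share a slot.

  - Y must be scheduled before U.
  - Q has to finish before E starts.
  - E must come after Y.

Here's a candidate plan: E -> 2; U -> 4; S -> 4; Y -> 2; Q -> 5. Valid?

Q has to finish before E starts — violated.
E must come after Y — violated.
Y must be scheduled before U — holds.
At most 3 tasks may share a slot — holds.

No — it violates: Q has to finish before E starts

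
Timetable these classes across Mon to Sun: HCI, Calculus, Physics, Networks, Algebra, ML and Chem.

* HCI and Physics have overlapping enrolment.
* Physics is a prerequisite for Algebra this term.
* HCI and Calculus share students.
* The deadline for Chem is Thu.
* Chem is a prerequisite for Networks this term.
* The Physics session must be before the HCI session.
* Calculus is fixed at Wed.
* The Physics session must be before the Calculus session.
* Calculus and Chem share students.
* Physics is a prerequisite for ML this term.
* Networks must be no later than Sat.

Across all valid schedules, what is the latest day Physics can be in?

Downstream work caps Physics at Tue.
Physics at Tue is achievable: Physics -> Tue; Calculus -> Wed; Networks -> Tue; Algebra -> Wed; ML -> Wed; HCI -> Thu; Chem -> Mon.

Tue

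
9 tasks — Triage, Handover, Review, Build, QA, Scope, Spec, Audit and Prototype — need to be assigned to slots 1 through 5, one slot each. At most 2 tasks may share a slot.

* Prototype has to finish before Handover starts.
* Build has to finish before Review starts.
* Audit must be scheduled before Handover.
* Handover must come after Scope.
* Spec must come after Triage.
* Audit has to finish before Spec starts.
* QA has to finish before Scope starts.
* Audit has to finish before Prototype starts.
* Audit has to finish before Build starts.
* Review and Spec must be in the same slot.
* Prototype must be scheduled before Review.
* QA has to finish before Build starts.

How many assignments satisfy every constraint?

42

Splitting on Triage: it can be 1 (9), 2 (11), 3 (12), 4 (10). Listing each branch's schedules as (Handover, Review, Build, QA, Scope, Spec, Audit, Prototype):
Triage=1: (4,5,3,1,2,5,2,3) (4,5,3,2,3,5,1,2) (4,5,4,1,2,5,2,3) (4,5,4,1,3,5,2,3) (4,5,4,2,3,5,1,2) (4,5,4,2,3,5,1,3) (4,5,4,2,3,5,2,3) (5,4,3,1,2,4,2,3) (5,4,3,2,3,4,1,2) — 9.
Triage=2: (4,5,2,1,3,5,1,3) (4,5,3,1,2,5,1,3) (4,5,3,1,3,5,1,2) (4,5,4,1,2,5,1,3) (4,5,4,1,3,5,1,2) (4,5,4,1,3,5,1,3) (4,5,4,1,3,5,2,3) (4,5,4,2,3,5,1,3) (5,4,2,1,3,4,1,3) (5,4,3,1,2,4,1,3) (5,4,3,1,3,4,1,2) — 11.
Triage=3: (3,5,4,1,2,5,1,2) (4,5,2,1,2,5,1,3) (4,5,2,1,3,5,1,2) (4,5,3,1,2,5,1,2) (4,5,4,1,2,5,1,2) (4,5,4,1,2,5,1,3) (4,5,4,1,2,5,2,3) (4,5,4,1,3,5,1,2) (4,5,4,2,3,5,1,2) (5,4,2,1,2,4,1,3) (5,4,2,1,3,4,1,2) (5,4,3,1,2,4,1,2) — 12.
Triage=4: (3,5,3,1,2,5,1,2) (3,5,4,1,2,5,1,2) (4,5,2,1,2,5,1,3) (4,5,2,1,3,5,1,2) (4,5,2,1,3,5,1,3) (4,5,3,1,2,5,1,2) (4,5,3,1,2,5,1,3) (4,5,3,1,2,5,2,3) (4,5,3,1,3,5,1,2) (4,5,3,2,3,5,1,2) — 10.
Summing: 9 + 11 + 12 + 10 = 42.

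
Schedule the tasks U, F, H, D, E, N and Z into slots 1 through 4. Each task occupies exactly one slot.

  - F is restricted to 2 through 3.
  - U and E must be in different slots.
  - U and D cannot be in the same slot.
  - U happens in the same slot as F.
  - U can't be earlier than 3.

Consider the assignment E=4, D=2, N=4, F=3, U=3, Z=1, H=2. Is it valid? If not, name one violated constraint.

Yes

F is restricted to 2 through 3 — holds.
U happens in the same slot as F — holds.
U and D cannot be in the same slot — holds.
U and E must be in different slots — holds.
U can't be earlier than 3 — holds.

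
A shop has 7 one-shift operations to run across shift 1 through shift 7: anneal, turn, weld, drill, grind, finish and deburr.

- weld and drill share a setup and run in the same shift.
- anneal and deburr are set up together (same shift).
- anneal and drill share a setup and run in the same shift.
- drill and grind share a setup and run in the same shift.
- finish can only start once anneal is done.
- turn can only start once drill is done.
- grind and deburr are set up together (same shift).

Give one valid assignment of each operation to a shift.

weld in shift 1; deburr in shift 1; finish in shift 2; turn in shift 2; anneal in shift 1; grind in shift 1; drill in shift 1

Checking: anneal(shift 1) before finish(shift 2); drill(shift 1) before turn(shift 2); drill = grind = shift 1; grind = deburr = shift 1; anneal = drill = shift 1; weld = drill = shift 1; anneal = deburr = shift 1.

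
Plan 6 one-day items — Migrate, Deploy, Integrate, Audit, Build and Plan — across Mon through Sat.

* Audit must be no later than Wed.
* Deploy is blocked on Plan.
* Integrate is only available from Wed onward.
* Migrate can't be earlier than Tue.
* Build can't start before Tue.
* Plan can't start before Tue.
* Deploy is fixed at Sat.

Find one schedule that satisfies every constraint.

Audit -> Mon, Plan -> Tue, Integrate -> Wed, Deploy -> Sat, Build -> Tue, Migrate -> Tue

Checking: Plan(Tue) before Deploy(Sat); Integrate=Wed in [Wed,Sat]; Migrate=Tue in [Tue,Sat]; Deploy=Sat in [Sat,Sat]; Build=Tue in [Tue,Sat]; Plan=Tue in [Tue,Sat]; Audit=Mon in [Mon,Wed].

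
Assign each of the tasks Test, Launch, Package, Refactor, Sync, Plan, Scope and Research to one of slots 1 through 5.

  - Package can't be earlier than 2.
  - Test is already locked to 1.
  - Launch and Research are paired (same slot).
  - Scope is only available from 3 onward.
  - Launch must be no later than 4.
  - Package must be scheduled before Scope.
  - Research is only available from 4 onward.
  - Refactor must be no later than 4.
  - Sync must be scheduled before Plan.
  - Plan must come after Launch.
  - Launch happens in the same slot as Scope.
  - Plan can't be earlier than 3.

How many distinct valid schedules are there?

32

Splitting on Package: it can be 2 (16), 3 (16). Listing each branch's schedules as (Test, Launch, Refactor, Sync, Plan, Scope, Research):
Package=2: (1,4,1,1,5,4,4) (1,4,1,2,5,4,4) (1,4,1,3,5,4,4) (1,4,1,4,5,4,4) (1,4,2,1,5,4,4) (1,4,2,2,5,4,4) (1,4,2,3,5,4,4) (1,4,2,4,5,4,4) (1,4,3,1,5,4,4) (1,4,3,2,5,4,4) (1,4,3,3,5,4,4) (1,4,3,4,5,4,4) (1,4,4,1,5,4,4) (1,4,4,2,5,4,4) (1,4,4,3,5,4,4) (1,4,4,4,5,4,4) — 16.
Package=3: (1,4,1,1,5,4,4) (1,4,1,2,5,4,4) (1,4,1,3,5,4,4) (1,4,1,4,5,4,4) (1,4,2,1,5,4,4) (1,4,2,2,5,4,4) (1,4,2,3,5,4,4) (1,4,2,4,5,4,4) (1,4,3,1,5,4,4) (1,4,3,2,5,4,4) (1,4,3,3,5,4,4) (1,4,3,4,5,4,4) (1,4,4,1,5,4,4) (1,4,4,2,5,4,4) (1,4,4,3,5,4,4) (1,4,4,4,5,4,4) — 16.
Summing: 16 + 16 = 32.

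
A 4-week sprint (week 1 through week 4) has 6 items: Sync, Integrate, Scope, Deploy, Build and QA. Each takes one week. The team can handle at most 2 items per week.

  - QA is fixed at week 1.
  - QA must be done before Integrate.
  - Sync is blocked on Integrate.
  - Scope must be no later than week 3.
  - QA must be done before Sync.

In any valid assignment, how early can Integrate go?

Precedence pushes Integrate to at least week 2; downstream work caps Integrate at week 3.
Integrate at week 2 is achievable: Scope in week 1, QA in week 1, Integrate in week 2, Build in week 3, Sync in week 3, Deploy in week 2.

week 2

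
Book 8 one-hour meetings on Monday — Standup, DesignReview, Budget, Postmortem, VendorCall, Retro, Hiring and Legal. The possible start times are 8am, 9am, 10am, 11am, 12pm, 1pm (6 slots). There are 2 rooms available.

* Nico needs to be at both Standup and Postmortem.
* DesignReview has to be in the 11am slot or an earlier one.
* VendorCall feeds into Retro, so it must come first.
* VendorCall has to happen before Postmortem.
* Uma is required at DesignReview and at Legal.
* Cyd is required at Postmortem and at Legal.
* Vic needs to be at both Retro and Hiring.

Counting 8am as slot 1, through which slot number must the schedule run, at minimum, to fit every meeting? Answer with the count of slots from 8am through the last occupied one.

The precedence chain requires at least 2 distinct slots.
With at most 2 per slot and 8 meetings, at least 4 slots are needed.
4 works (last occupied slot: 11am): for example Postmortem -> 9am; DesignReview -> 10am; Budget -> 10am; Hiring -> 11am; Legal -> 11am; Standup -> 8am; Retro -> 9am; VendorCall -> 8am.

4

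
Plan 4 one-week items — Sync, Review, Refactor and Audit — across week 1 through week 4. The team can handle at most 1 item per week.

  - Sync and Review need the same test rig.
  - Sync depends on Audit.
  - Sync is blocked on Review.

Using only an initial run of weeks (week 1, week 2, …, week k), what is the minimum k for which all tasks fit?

The precedence chain requires at least 2 distinct weeks.
With at most 1 per week and 4 tasks, at least 4 weeks are needed.
4 works (last occupied week: week 4): for example Refactor in week 4, Audit in week 2, Review in week 1, Sync in week 3.

4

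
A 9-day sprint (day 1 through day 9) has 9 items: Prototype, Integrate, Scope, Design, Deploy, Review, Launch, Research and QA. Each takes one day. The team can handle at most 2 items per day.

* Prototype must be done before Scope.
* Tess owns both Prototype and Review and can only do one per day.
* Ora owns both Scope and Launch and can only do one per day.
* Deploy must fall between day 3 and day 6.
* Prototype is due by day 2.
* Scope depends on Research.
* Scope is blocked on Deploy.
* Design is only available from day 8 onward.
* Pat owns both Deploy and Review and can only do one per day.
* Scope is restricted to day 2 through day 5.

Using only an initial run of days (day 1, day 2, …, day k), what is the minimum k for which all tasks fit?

8

The precedence chain requires at least 2 distinct days.
With at most 2 per day and 9 tasks, at least 5 days are needed.
Design can't be placed before day 8, so the schedule must run through at least day 8.
8 works (last occupied day: day 8): for example Design in day 8; Deploy in day 3; Prototype in day 1; Review in day 2; Research in day 1; Launch in day 3; Scope in day 4; Integrate in day 2; QA in day 4.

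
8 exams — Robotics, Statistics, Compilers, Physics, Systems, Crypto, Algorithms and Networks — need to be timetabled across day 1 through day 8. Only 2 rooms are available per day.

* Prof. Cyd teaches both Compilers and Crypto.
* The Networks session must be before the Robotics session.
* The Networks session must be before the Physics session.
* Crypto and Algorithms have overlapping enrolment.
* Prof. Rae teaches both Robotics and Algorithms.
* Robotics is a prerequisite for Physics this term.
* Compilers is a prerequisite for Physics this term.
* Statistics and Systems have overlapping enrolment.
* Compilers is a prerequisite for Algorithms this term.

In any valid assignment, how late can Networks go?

Downstream work caps Networks at day 6.
Networks at day 6 is achievable: Networks -> day 6; Algorithms -> day 2; Robotics -> day 7; Systems -> day 2; Compilers -> day 1; Crypto -> day 3; Statistics -> day 1; Physics -> day 8.

day 6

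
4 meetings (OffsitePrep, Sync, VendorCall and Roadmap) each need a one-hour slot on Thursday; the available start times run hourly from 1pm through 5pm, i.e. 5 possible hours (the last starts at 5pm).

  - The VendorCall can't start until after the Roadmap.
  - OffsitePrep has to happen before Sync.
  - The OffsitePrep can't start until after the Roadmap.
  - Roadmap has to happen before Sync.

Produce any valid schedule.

Roadmap=1pm, VendorCall=2pm, OffsitePrep=2pm, Sync=3pm

Checking: OffsitePrep(2pm) before Sync(3pm); Roadmap(1pm) before OffsitePrep(2pm); Roadmap(1pm) before Sync(3pm); Roadmap(1pm) before VendorCall(2pm).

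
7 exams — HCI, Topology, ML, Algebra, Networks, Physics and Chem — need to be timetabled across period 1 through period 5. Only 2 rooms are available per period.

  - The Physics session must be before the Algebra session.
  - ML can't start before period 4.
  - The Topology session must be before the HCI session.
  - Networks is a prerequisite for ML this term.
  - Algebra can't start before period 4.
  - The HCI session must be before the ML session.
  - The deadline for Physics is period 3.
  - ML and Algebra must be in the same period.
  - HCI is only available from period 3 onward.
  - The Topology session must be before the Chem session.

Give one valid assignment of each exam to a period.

Algebra=period 4, ML=period 4, Physics=period 1, Topology=period 1, HCI=period 3, Chem=period 2, Networks=period 2

Checking: Networks(period 2) before ML(period 4); Topology(period 1) before HCI(period 3); Physics(period 1) before Algebra(period 4); Topology(period 1) before Chem(period 2); HCI(period 3) before ML(period 4); ML = Algebra = period 4; Algebra=period 4 in [period 4,period 5]; ML=period 4 in [period 4,period 5]; HCI=period 3 in [period 3,period 5]; Physics=period 1 in [period 1,period 3]; max 2 per period (cap 2).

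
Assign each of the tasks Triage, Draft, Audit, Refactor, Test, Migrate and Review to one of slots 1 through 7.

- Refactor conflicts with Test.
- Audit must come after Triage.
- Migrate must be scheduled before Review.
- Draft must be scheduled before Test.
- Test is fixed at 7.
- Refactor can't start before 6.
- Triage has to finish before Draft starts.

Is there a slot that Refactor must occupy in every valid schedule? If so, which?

6

Refactor's window is 6–7.
Test is fixed at 7, and Refactor can't share a slot with Test.
So Refactor must be 6.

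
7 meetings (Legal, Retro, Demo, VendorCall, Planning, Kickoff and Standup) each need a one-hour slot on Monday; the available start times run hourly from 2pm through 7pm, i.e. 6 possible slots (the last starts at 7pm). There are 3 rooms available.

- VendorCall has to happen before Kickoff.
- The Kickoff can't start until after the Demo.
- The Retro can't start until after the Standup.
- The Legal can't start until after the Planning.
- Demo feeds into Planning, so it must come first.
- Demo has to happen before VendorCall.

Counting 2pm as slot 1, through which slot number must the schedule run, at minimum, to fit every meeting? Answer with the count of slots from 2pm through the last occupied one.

3

The precedence chain requires at least 3 distinct slots.
With at most 3 per slot and 7 meetings, at least 3 slots are needed.
3 works (last occupied slot: 4pm): for example Standup -> 2pm, Retro -> 3pm, Demo -> 2pm, Planning -> 3pm, Legal -> 4pm, Kickoff -> 4pm, VendorCall -> 3pm.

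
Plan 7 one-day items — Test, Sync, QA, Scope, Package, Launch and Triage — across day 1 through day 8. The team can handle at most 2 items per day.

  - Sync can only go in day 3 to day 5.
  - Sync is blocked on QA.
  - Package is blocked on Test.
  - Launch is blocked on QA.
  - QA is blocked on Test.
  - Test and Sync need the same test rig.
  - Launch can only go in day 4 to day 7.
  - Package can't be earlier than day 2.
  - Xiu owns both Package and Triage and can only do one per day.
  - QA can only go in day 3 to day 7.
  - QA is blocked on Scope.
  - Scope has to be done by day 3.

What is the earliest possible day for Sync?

day 4

Sync is available from day 3; precedence pushes Sync to at least day 4; Sync's own window allows nothing later than day 5.
Sync at day 4 is achievable: Test in day 1, QA in day 3, Sync in day 4, Package in day 2, Scope in day 1, Launch in day 4, Triage in day 3.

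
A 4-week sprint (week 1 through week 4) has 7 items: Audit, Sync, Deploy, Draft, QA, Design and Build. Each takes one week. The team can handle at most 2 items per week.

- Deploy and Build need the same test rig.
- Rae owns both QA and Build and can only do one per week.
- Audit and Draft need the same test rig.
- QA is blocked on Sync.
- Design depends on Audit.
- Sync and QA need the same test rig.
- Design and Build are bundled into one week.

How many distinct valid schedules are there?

60

Splitting on Audit: it can be week 1 (30), week 2 (20), week 3 (10). Listing each branch's schedules as (Sync, Deploy, Draft, QA, Design, Build) by week number:
Audit=week 1: (1,2,2,3,4,4) (1,2,2,4,3,3) (1,2,3,2,4,4) (1,2,3,3,4,4) (1,2,4,2,3,3) (1,2,4,4,3,3) (1,3,2,2,4,4) (1,3,2,3,4,4) (1,3,3,2,4,4) (1,3,3,4,2,2) (1,3,4,3,2,2) (1,3,4,4,2,2) (1,4,2,2,3,3) (1,4,2,4,3,3) (1,4,3,3,2,2) (1,4,3,4,2,2) (1,4,4,2,3,3) (1,4,4,3,2,2) (2,1,2,3,4,4) (2,1,2,4,3,3) (2,1,3,3,4,4) (2,1,4,4,3,3) (2,2,3,3,4,4) (2,2,4,4,3,3) (2,3,2,3,4,4) (2,4,2,4,3,3) (3,1,3,4,2,2) (3,1,4,4,2,2) (3,3,4,4,2,2) (3,4,3,4,2,2) — 30.
Audit=week 2: (1,1,3,2,4,4) (1,1,3,3,4,4) (1,1,4,2,3,3) (1,1,4,4,3,3) (1,2,1,3,4,4) (1,2,1,4,3,3) (1,2,3,3,4,4) (1,2,4,4,3,3) (1,3,1,2,4,4) (1,3,1,3,4,4) (1,3,3,2,4,4) (1,4,1,2,3,3) (1,4,1,4,3,3) (1,4,4,2,3,3) (2,1,1,3,4,4) (2,1,1,4,3,3) (2,1,3,3,4,4) (2,1,4,4,3,3) (2,3,1,3,4,4) (2,4,1,4,3,3) — 20.
Audit=week 3: (1,1,2,2,4,4) (1,1,2,3,4,4) (1,2,1,2,4,4) (1,2,1,3,4,4) (1,2,2,3,4,4) (1,3,1,2,4,4) (1,3,2,2,4,4) (2,1,1,3,4,4) (2,1,2,3,4,4) (2,2,1,3,4,4) — 10.
Summing: 30 + 20 + 10 = 60.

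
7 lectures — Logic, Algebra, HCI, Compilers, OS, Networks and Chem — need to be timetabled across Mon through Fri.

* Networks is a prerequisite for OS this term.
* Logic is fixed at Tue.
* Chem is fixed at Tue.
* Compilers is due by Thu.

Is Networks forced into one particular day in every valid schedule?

Networks can be Mon (e.g. OS in Tue, Networks in Mon, Chem in Tue, Algebra in Mon, Compilers in Mon, Logic in Tue, HCI in Mon) or Tue (e.g. Chem=Tue, Algebra=Mon, HCI=Mon, Logic=Tue, Compilers=Mon, OS=Wed, Networks=Tue).

No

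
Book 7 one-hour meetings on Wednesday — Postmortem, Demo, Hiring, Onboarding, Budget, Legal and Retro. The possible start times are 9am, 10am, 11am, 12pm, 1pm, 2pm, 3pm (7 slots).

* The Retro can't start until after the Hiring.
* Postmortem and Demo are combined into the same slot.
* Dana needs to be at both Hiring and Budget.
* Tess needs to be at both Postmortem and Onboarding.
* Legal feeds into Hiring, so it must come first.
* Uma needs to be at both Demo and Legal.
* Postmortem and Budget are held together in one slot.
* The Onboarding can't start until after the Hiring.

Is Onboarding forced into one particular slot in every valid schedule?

No

Onboarding can be 11am (e.g. Demo=12pm, Budget=12pm, Legal=9am, Postmortem=12pm, Onboarding=11am, Hiring=10am, Retro=11am) or 12pm (e.g. Demo=11am, Onboarding=12pm, Postmortem=11am, Hiring=10am, Legal=9am, Retro=11am, Budget=11am).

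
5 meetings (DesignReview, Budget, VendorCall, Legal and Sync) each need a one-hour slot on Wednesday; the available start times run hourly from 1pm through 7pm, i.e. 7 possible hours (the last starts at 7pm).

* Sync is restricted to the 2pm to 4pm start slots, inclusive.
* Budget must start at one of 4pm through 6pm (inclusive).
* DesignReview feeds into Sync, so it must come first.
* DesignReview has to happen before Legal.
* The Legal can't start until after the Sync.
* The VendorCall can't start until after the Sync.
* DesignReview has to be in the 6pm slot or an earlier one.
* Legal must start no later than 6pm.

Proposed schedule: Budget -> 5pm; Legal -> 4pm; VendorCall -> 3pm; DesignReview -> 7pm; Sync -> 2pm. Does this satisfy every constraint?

No. DesignReview has to be in the 6pm slot or an earlier one is not satisfied.

Budget must start at one of 4pm through 6pm (inclusive) — holds.
The VendorCall can't start until after the Sync — holds.
Legal must start no later than 6pm — holds.
DesignReview has to happen before Legal — violated.
DesignReview has to be in the 6pm slot or an earlier one — violated.
The Legal can't start until after the Sync — holds.
Sync is restricted to the 2pm to 4pm start slots, inclusive — holds.
DesignReview feeds into Sync, so it must come first — violated.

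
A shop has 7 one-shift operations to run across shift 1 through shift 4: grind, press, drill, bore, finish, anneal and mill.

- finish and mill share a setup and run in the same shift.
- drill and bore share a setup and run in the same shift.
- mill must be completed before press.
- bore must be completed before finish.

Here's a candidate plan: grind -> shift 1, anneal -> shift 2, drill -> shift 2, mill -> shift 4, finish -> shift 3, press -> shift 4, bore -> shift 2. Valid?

No. finish and mill share a setup and run in the same shift is not satisfied.

drill and bore share a setup and run in the same shift — holds.
mill must be completed before press — violated.
bore must be completed before finish — holds.
finish and mill share a setup and run in the same shift — violated.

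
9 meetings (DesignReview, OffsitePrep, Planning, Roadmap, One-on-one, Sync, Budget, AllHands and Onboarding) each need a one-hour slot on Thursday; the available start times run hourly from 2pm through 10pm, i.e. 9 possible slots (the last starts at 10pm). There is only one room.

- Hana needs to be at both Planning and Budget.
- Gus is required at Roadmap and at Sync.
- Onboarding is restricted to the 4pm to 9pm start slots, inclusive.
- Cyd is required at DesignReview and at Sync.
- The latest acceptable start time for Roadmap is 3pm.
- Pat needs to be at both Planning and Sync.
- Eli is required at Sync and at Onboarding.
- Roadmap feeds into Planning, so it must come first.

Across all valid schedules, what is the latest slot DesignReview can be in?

10pm

DesignReview at 10pm is achievable: AllHands=9pm, Budget=8pm, OffsitePrep=5pm, Sync=7pm, One-on-one=6pm, DesignReview=10pm, Onboarding=4pm, Roadmap=2pm, Planning=3pm.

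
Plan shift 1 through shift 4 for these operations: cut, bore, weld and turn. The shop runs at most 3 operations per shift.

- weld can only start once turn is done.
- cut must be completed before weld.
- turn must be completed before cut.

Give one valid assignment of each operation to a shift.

cut=shift 2; weld=shift 3; turn=shift 1; bore=shift 1

Checking: turn(shift 1) before cut(shift 2); turn(shift 1) before weld(shift 3); cut(shift 2) before weld(shift 3); max 2 per shift (cap 3).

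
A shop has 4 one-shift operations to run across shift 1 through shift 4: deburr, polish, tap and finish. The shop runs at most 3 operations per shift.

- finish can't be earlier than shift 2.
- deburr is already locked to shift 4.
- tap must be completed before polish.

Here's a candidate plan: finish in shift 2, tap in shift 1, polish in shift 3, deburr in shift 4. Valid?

Yes, all constraints hold

tap must be completed before polish — holds.
The shop runs at most 3 operations per shift — holds.
deburr is already locked to shift 4 — holds.
finish can't be earlier than shift 2 — holds.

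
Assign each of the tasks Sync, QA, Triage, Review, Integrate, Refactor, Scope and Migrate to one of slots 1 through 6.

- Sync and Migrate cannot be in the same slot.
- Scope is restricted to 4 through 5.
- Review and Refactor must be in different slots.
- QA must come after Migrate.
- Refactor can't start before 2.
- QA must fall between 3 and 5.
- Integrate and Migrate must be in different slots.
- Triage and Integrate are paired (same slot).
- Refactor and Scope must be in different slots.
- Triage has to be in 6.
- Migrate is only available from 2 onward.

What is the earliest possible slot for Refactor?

Refactor is available from 2.
Refactor at 2 is achievable: Scope=4, Sync=1, QA=3, Migrate=2, Triage=6, Refactor=2, Review=1, Integrate=6.

2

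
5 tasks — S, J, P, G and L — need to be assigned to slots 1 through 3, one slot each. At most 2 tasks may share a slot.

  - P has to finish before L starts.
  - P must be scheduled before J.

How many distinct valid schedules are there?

Splitting on S: it can be 1 (8), 2 (7), 3 (6). Listing each branch's schedules as (J, P, G, L):
S=1: (2,1,2,3) (2,1,3,2) (2,1,3,3) (3,1,2,2) (3,1,2,3) (3,1,3,2) (3,2,1,3) (3,2,2,3) — 8.
S=2: (2,1,1,3) (2,1,3,3) (3,1,1,2) (3,1,1,3) (3,1,2,3) (3,1,3,2) (3,2,1,3) — 7.
S=3: (2,1,1,2) (2,1,1,3) (2,1,2,3) (2,1,3,2) (3,1,1,2) (3,1,2,2) — 6.
Summing: 8 + 7 + 6 = 21.

21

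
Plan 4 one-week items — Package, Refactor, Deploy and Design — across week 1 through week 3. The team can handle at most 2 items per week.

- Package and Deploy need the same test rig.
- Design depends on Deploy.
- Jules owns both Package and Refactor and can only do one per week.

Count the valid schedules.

12

Splitting on Package: it can be week 1 (2), week 2 (4), week 3 (6). Listing each branch's schedules as (Refactor, Deploy, Design) by week number:
Package=week 1: (2,2,3) (3,2,3) — 2.
Package=week 2: (1,1,2) (1,1,3) (3,1,2) (3,1,3) — 4.
Package=week 3: (1,1,2) (1,1,3) (1,2,3) (2,1,2) (2,1,3) (2,2,3) — 6.
Summing: 2 + 4 + 6 = 12.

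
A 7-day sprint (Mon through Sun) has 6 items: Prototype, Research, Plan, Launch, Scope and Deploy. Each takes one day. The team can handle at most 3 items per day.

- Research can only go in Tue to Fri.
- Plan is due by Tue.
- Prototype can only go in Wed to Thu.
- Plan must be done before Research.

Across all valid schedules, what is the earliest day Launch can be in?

Mon

Launch at Mon is achievable: Deploy -> Tue; Prototype -> Wed; Launch -> Mon; Scope -> Mon; Plan -> Mon; Research -> Tue.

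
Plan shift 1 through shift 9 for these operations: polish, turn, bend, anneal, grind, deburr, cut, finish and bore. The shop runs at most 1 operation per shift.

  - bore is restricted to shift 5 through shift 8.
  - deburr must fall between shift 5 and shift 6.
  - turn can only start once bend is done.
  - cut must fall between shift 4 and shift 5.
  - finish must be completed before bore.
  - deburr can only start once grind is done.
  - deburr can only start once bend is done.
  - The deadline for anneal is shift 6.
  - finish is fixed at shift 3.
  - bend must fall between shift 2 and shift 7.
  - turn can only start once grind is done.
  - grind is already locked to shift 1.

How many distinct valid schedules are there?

20

Splitting on polish: it can be shift 7 (5), shift 8 (5), shift 9 (10). Listing each branch's schedules as (turn, bend, anneal, grind, deburr, cut, finish, bore) by shift number:
polish=shift 7: (9,2,4,1,6,5,3,8) (9,2,5,1,6,4,3,8) (9,2,6,1,5,4,3,8) (9,4,2,1,6,5,3,8) (9,5,2,1,6,4,3,8) — 5.
polish=shift 8: (9,2,4,1,6,5,3,7) (9,2,5,1,6,4,3,7) (9,2,6,1,5,4,3,7) (9,4,2,1,6,5,3,7) (9,5,2,1,6,4,3,7) — 5.
polish=shift 9: (7,2,4,1,6,5,3,8) (7,2,5,1,6,4,3,8) (7,2,6,1,5,4,3,8) (7,4,2,1,6,5,3,8) (7,5,2,1,6,4,3,8) (8,2,4,1,6,5,3,7) (8,2,5,1,6,4,3,7) (8,2,6,1,5,4,3,7) (8,4,2,1,6,5,3,7) (8,5,2,1,6,4,3,7) — 10.
Summing: 5 + 5 + 10 = 20.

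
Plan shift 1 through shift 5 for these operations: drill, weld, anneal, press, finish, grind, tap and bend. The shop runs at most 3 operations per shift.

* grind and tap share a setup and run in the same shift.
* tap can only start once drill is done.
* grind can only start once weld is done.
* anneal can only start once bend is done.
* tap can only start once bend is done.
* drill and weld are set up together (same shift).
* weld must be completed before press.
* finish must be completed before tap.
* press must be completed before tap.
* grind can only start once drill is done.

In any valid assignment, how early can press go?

shift 2

Precedence pushes press to at least shift 2; downstream work caps press at shift 4.
press at shift 2 is achievable: anneal -> shift 2, tap -> shift 3, press -> shift 2, bend -> shift 1, weld -> shift 1, finish -> shift 2, drill -> shift 1, grind -> shift 3.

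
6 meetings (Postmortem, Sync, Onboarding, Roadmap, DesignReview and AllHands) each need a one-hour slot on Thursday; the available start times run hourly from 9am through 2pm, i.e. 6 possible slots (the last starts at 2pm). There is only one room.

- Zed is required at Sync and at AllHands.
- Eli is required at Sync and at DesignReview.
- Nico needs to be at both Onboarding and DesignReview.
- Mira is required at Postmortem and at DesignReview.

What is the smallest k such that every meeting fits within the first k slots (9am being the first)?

With at most 1 per slot and 6 meetings, at least 6 slots are needed.
6 works (last occupied slot: 2pm): for example AllHands in 2pm; Roadmap in 12pm; DesignReview in 1pm; Onboarding in 11am; Sync in 10am; Postmortem in 9am.

6 slots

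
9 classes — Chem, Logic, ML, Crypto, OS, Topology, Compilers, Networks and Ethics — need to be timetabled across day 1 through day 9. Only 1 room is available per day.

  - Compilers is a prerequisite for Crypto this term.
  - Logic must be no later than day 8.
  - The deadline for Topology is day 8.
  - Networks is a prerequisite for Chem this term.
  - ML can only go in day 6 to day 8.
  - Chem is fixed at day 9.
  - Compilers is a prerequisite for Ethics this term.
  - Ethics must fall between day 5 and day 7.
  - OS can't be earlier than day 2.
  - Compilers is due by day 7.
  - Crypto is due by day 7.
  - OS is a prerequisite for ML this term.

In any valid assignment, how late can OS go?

day 7

OS is available from day 2; downstream work caps OS at day 7.
OS at day 7 is achievable: Networks in day 6; Logic in day 3; OS in day 7; Ethics in day 5; Chem in day 9; Compilers in day 1; ML in day 8; Topology in day 4; Crypto in day 2.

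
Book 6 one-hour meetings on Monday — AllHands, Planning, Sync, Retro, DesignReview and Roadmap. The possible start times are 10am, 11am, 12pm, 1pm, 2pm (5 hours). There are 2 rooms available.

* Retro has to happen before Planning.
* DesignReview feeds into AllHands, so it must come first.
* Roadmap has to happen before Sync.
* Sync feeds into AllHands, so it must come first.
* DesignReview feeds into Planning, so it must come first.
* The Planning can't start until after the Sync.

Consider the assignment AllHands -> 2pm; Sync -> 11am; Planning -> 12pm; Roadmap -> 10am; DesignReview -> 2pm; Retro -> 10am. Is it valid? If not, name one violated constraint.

Roadmap has to happen before Sync — holds.
There are 2 rooms available — holds.
Sync feeds into AllHands, so it must come first — holds.
DesignReview feeds into AllHands, so it must come first — violated.
DesignReview feeds into Planning, so it must come first — violated.
The Planning can't start until after the Sync — holds.
Retro has to happen before Planning — holds.

Invalid. DesignReview feeds into Planning, so it must come first.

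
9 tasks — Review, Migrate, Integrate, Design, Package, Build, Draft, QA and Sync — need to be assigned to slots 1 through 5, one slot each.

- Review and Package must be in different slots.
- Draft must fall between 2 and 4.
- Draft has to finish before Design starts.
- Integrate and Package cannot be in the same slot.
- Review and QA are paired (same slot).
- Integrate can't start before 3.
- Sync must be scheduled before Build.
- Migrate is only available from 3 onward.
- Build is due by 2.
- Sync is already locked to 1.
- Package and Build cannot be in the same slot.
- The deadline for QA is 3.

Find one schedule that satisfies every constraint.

Draft -> 2, QA -> 1, Design -> 3, Integrate -> 3, Sync -> 1, Review -> 1, Migrate -> 3, Package -> 4, Build -> 2

Checking: Draft(2) before Design(3); Sync(1) before Build(2); Package(4) != Build(2); Integrate(3) != Package(4); Review(1) != Package(4); Review = QA = 1; Sync=1 in [1,1]; QA=1 in [1,3]; Build=2 in [1,2]; Integrate=3 in [3,5]; Migrate=3 in [3,5]; Draft=2 in [2,4].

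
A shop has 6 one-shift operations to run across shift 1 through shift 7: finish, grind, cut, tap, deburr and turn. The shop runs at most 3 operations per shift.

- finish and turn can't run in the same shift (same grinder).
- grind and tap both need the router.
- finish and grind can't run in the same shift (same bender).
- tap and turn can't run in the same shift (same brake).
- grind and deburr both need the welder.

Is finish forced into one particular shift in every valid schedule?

No

finish can be shift 1 (e.g. tap in shift 1, cut in shift 1, finish in shift 1, deburr in shift 3, grind in shift 2, turn in shift 2) or shift 2 (e.g. grind in shift 1, finish in shift 2, tap in shift 2, deburr in shift 2, turn in shift 1, cut in shift 1).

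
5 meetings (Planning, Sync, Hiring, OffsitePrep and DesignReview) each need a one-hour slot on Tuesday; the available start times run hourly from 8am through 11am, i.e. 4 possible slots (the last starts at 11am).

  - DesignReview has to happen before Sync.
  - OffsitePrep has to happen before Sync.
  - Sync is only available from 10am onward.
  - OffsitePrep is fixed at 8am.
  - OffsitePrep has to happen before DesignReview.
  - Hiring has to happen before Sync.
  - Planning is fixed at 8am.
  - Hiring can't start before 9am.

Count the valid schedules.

5

Splitting on Sync: it can be 10am (1), 11am (4). Listing each branch's schedules as (Planning, Hiring, OffsitePrep, DesignReview):
Sync=10am: (8am,9am,8am,9am) — 1.
Sync=11am: (8am,9am,8am,9am) (8am,9am,8am,10am) (8am,10am,8am,9am) (8am,10am,8am,10am) — 4.
Summing: 1 + 4 = 5.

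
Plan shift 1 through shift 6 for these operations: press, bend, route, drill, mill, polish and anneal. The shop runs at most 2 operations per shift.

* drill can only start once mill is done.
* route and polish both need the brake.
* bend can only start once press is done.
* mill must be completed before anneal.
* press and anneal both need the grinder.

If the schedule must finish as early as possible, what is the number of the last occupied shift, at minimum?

The precedence chain requires at least 2 distinct shifts.
With at most 2 per shift and 7 operations, at least 4 shifts are needed.
4 works (last occupied shift: shift 4): for example press in shift 1; polish in shift 4; mill in shift 1; bend in shift 2; drill in shift 2; route in shift 3; anneal in shift 3.

4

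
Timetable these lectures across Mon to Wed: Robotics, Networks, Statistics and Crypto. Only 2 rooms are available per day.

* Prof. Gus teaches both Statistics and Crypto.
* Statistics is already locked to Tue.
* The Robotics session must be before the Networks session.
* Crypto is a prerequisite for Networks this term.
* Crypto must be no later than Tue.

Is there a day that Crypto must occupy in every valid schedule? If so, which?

Crypto's window is Mon–Tue.
Statistics is fixed at Tue, and Crypto can't share a day with Statistics.
So Crypto must be Mon.

Mon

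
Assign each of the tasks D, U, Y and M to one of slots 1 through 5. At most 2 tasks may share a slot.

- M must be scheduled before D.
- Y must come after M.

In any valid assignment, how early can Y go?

2

Precedence pushes Y to at least 2.
Y at 2 is achievable: M=1; U=1; Y=2; D=2.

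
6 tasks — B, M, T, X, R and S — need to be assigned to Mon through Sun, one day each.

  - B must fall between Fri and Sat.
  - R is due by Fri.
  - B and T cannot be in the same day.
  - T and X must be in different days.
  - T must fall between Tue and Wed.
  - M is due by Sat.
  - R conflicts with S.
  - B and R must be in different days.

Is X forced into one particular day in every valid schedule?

X can be Mon (e.g. X in Mon; M in Mon; S in Tue; T in Tue; R in Mon; B in Fri) or Tue (e.g. B in Fri, S in Tue, T in Wed, X in Tue, M in Mon, R in Mon).

No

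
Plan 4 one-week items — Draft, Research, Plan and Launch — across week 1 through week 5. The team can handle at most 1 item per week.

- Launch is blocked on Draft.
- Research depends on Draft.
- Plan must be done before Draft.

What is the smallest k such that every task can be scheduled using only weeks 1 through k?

The precedence chain requires at least 3 distinct weeks.
With at most 1 per week and 4 tasks, at least 4 weeks are needed.
4 works (last occupied week: week 4): for example Plan in week 1, Draft in week 2, Research in week 3, Launch in week 4.

4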